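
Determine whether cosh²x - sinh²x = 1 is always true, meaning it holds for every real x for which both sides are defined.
Yes, this is an identity.

Claim: cosh²x - sinh²x = 1.
Reasoning: With cosh(x) = (e^x + e^-x)/2 and sinh(x) = (e^x - e^-x)/2: cosh²x = (e^(2x) + 2 + e^(-2x))/4 and sinh²x = (e^(2x) - 2 + e^(-2x))/4. Subtracting leaves 4/4 = 1.
So the two sides agree for every real x for which both sides are defined.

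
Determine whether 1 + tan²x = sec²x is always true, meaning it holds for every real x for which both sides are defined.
Yes, this is an identity.

Claim: 1 + tan²x = sec²x.
Reasoning: Start from sin²x + cos²x = 1 and divide every term by cos²x (allowed wherever tan x and sec x are defined): tan²x + 1 = 1/cos²x = sec²x.
So the two sides agree for every real x for which both sides are defined.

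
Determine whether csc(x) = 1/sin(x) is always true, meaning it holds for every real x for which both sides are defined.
Claim: csc(x) = 1/sin(x).
Reasoning: csc(x) is by definition the reciprocal of sin(x), wherever sin(x) ≠ 0.
So the two sides agree for every real x for which both sides are defined.

Conclusion: Yes, this is an identity.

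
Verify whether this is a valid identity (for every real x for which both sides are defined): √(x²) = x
Claim: √(x²) = x.
Test a specific point where both sides are defined: x = -2.
LHS = √(x²) ≈ 2.0000
RHS = x ≈ -2.0000
Since 2.0000 ≠ -2.0000, the equation fails at this point, so it cannot hold for every real x for which both sides are defined.
√(x²) = |x|, which differs from x whenever x < 0 (both sides are defined for every real x).

Conclusion: No, this is NOT an identity.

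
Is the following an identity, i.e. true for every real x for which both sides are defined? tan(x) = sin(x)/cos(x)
Claim: tan(x) = sin(x)/cos(x).
Reasoning: For an angle x whose terminal point on the unit circle is (cos x, sin x), tan(x) is defined as the ratio (second coordinate)/(first coordinate) = sin(x)/cos(x), wherever cos(x) ≠ 0.
So the two sides agree for every real x for which both sides are defined.

Conclusion: Yes, this is an identity.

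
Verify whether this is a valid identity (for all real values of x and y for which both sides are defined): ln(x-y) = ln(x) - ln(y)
No, this is NOT an identity.

Claim: ln(x-y) = ln(x) - ln(y).
Test a specific point where both sides are defined: x = 3, y = 1.
LHS = ln(x-y) ≈ 0.6931
RHS = ln(x) - ln(y) ≈ 1.0986
Since 0.6931 ≠ 1.0986, the equation fails at this point, so it cannot hold for all real values of x and y for which both sides are defined.
ln(x) - ln(y) = ln(x/y), not ln(x-y).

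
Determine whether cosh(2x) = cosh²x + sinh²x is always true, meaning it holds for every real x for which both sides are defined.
Claim: cosh(2x) = cosh²x + sinh²x.
Reasoning: cosh²x = (e^(2x) + 2 + e^(-2x))/4 and sinh²x = (e^(2x) - 2 + e^(-2x))/4. Adding gives (2e^(2x) + 2e^(-2x))/4 = (e^(2x) + e^(-2x))/2 = cosh(2x).
So the two sides agree for every real x for which both sides are defined.

Conclusion: Yes, this is an identity.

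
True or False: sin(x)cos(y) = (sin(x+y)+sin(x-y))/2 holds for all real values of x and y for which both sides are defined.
True.

Claim: sin(x)cos(y) = (sin(x+y)+sin(x-y))/2.
Reasoning: sin(x+y) = sin(x)cos(y) + cos(x)sin(y) and sin(x-y) = sin(x)cos(y) - cos(x)sin(y). Adding, sin(x+y) + sin(x-y) = 2sin(x)cos(y); divide by 2.
So the two sides agree for all real values of x and y for which both sides are defined.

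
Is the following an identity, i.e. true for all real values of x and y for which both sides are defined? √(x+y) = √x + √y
No, this is NOT an identity.

Claim: √(x+y) = √x + √y.
Test a specific point where both sides are defined: x = 1, y = 5.
LHS = √(x+y) ≈ 2.4495
RHS = √x + √y ≈ 3.2361
Since 2.4495 ≠ 3.2361, the equation fails at this point, so it cannot hold for all real values of x and y for which both sides are defined.
Squaring the right side gives x + 2√(xy) + y, not x + y.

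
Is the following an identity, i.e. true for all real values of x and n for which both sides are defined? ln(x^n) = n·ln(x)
Yes, this is an identity.

Claim: ln(x^n) = n·ln(x).
Reasoning: The right side requires x > 0. For x > 0, x^n = (e^(ln x))^n = e^(n·ln x), so taking ln of both sides gives ln(x^n) = n·ln(x).
So the two sides agree for all real values of x and n for which both sides are defined.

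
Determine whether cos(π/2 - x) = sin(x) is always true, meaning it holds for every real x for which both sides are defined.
Claim: cos(π/2 - x) = sin(x).
Reasoning: Use cos(u - v) = cos(u)cos(v) + sin(u)sin(v) with u = π/2, v = x: cos(π/2)cos(x) + sin(π/2)sin(x) = 0·cos(x) + 1·sin(x) = sin(x).
So the two sides agree for every real x for which both sides are defined.

Conclusion: Yes, this is an identity.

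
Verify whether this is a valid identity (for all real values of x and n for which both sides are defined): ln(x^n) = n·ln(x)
Yes, this is an identity.

Claim: ln(x^n) = n·ln(x).
Reasoning: The right side requires x > 0. For x > 0, x^n = (e^(ln x))^n = e^(n·ln x), so taking ln of both sides gives ln(x^n) = n·ln(x).
So the two sides agree for all real values of x and n for which both sides are defined.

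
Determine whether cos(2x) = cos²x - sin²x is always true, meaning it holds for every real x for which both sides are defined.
Yes, this is an identity.

Claim: cos(2x) = cos²x - sin²x.
Reasoning: Put y = x in the addition formula cos(x+y) = cos(x)cos(y) - sin(x)sin(y): cos(2x) = cos²x - sin²x.
So the two sides agree for every real x for which both sides are defined.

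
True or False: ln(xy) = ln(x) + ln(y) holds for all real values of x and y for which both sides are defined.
Claim: ln(xy) = ln(x) + ln(y).
Reasoning: Both sides are simultaneously defined only when x, y > 0. Write x = e^p, y = e^q (p = ln x, q = ln y). Then xy = e^p · e^q = e^(p+q), so ln(xy) = p + q = ln(x) + ln(y).
So the two sides agree for all real values of x and y for which both sides are defined.

Conclusion: True.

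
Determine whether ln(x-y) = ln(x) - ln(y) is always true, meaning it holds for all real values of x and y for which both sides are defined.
Claim: ln(x-y) = ln(x) - ln(y).
Test a specific point where both sides are defined: x = 4, y = 3.
LHS = ln(x-y) ≈ 0.0000
RHS = ln(x) - ln(y) ≈ 0.2877
Since 0.0000 ≠ 0.2877, the equation fails at this point, so it cannot hold for all real values of x and y for which both sides are defined.
ln(x) - ln(y) = ln(x/y), not ln(x-y).

Conclusion: No, this is NOT an identity.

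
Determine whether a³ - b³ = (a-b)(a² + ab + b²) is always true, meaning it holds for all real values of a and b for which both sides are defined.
Claim: a³ - b³ = (a-b)(a² + ab + b²).
Reasoning: Expand the right side: (a-b)(a² + ab + b²) = a³ + a²b + ab² - a²b - ab² - b³ = a³ - b³ (the middle terms cancel in pairs).
So the two sides agree for all real values of a and b for which both sides are defined.

Conclusion: Yes, this is an identity.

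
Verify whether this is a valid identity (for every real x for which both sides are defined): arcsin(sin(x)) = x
No, this is NOT an identity.

Claim: arcsin(sin(x)) = x.
Test a specific point where both sides are defined: x = 2π/3.
LHS = arcsin(sin(x)) ≈ 1.0472
RHS = x ≈ 2.0944
Since 1.0472 ≠ 2.0944, the equation fails at this point, so it cannot hold for every real x for which both sides are defined.
arcsin only returns values in [-π/2, π/2], so arcsin(sin(x)) = x holds only for x in that interval, not for all real x.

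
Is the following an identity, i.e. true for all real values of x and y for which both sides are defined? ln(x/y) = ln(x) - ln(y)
Yes, this is an identity.

Claim: ln(x/y) = ln(x) - ln(y).
Reasoning: Both sides are simultaneously defined only when x, y > 0. Write x = e^p, y = e^q. Then x/y = e^(p-q), so ln(x/y) = p - q = ln(x) - ln(y).
So the two sides agree for all real values of x and y for which both sides are defined.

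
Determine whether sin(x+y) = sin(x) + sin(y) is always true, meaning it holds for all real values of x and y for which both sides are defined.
No, this is NOT an identity.

Claim: sin(x+y) = sin(x) + sin(y).
Test a specific point where both sides are defined: x = π/2, y = -π/4.
LHS = sin(x+y) ≈ 0.7071
RHS = sin(x) + sin(y) ≈ 0.2929
Since 0.7071 ≠ 0.2929, the equation fails at this point, so it cannot hold for all real values of x and y for which both sides are defined.
The correct expansion is sin(x+y) = sin(x)cos(y) + cos(x)sin(y); sine is not additive.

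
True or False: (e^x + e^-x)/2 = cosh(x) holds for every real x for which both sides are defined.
Claim: (e^x + e^-x)/2 = cosh(x).
Reasoning: This is exactly the definition of the hyperbolic cosine: cosh(x) := (e^x + e^-x)/2.
So the two sides agree for every real x for which both sides are defined.

Conclusion: True.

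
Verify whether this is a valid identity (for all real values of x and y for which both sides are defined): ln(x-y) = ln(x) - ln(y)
Claim: ln(x-y) = ln(x) - ln(y).
Test a specific point where both sides are defined: x = 1, y = 1/2.
LHS = ln(x-y) ≈ -0.6931
RHS = ln(x) - ln(y) ≈ 0.6931
Since -0.6931 ≠ 0.6931, the equation fails at this point, so it cannot hold for all real values of x and y for which both sides are defined.
ln(x) - ln(y) = ln(x/y), not ln(x-y).

Conclusion: No, this is NOT an identity.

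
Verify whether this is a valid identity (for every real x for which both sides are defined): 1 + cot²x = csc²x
Yes, this is an identity.

Claim: 1 + cot²x = csc²x.
Reasoning: Start from sin²x + cos²x = 1 and divide every term by sin²x (allowed wherever cot x and csc x are defined): 1 + cot²x = 1/sin²x = csc²x.
So the two sides agree for every real x for which both sides are defined.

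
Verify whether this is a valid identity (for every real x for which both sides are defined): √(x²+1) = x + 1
No, this is NOT an identity.

Claim: √(x²+1) = x + 1.
Test a specific point where both sides are defined: x = 5.
LHS = √(x²+1) ≈ 5.0990
RHS = x + 1 ≈ 6.0000
Since 5.0990 ≠ 6.0000, the equation fails at this point, so it cannot hold for every real x for which both sides are defined.
(x+1)² = x² + 2x + 1 ≠ x² + 1 unless x = 0.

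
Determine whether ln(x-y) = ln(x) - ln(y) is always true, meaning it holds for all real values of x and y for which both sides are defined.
No, this is NOT an identity.

Claim: ln(x-y) = ln(x) - ln(y).
Test a specific point where both sides are defined: x = 2, y = 1/2.
LHS = ln(x-y) ≈ 0.4055
RHS = ln(x) - ln(y) ≈ 1.3863
Since 0.4055 ≠ 1.3863, the equation fails at this point, so it cannot hold for all real values of x and y for which both sides are defined.
ln(x) - ln(y) = ln(x/y), not ln(x-y).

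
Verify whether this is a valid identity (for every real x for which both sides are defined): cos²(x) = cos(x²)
Claim: cos²(x) = cos(x²).
Test a specific point where both sides are defined: x = -π/4.
LHS = cos²(x) ≈ 0.5000
RHS = cos(x²) ≈ 0.8157
Since 0.5000 ≠ 0.8157, the equation fails at this point, so it cannot hold for every real x for which both sides are defined.
cos²(x) means (cos x)², squaring the output; cos(x²) squares the input. These are different functions.

Conclusion: No, this is NOT an identity.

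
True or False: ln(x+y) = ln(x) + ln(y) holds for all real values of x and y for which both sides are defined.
Claim: ln(x+y) = ln(x) + ln(y).
Test a specific point where both sides are defined: x = 4, y = 4.
LHS = ln(x+y) ≈ 2.0794
RHS = ln(x) + ln(y) ≈ 2.7726
Since 2.0794 ≠ 2.7726, the equation fails at this point, so it cannot hold for all real values of x and y for which both sides are defined.
ln(x) + ln(y) = ln(xy), not ln(x+y).

Conclusion: False.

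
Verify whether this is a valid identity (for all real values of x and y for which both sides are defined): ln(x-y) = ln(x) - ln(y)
Claim: ln(x-y) = ln(x) - ln(y).
Test a specific point where both sides are defined: x = 4, y = 3.
LHS = ln(x-y) ≈ 0.0000
RHS = ln(x) - ln(y) ≈ 0.2877
Since 0.0000 ≠ 0.2877, the equation fails at this point, so it cannot hold for all real values of x and y for which both sides are defined.
ln(x) - ln(y) = ln(x/y), not ln(x-y).

Conclusion: No, this is NOT an identity.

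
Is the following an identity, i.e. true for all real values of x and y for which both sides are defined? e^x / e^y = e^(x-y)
Claim: e^x / e^y = e^(x-y).
Reasoning: 1/e^y = e^(-y), so e^x / e^y = e^x · e^(-y) = e^(x + (-y)) = e^(x-y) by the product rule for exponents.
So the two sides agree for all real values of x and y for which both sides are defined.

Conclusion: Yes, this is an identity.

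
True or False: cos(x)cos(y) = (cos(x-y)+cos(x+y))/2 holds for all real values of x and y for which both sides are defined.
Claim: cos(x)cos(y) = (cos(x-y)+cos(x+y))/2.
Reasoning: cos(x-y) = cos(x)cos(y) + sin(x)sin(y) and cos(x+y) = cos(x)cos(y) - sin(x)sin(y). Adding, cos(x-y) + cos(x+y) = 2cos(x)cos(y); divide by 2.
So the two sides agree for all real values of x and y for which both sides are defined.

Conclusion: True.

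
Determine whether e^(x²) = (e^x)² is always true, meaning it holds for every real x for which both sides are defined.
No, this is NOT an identity.

Claim: e^(x²) = (e^x)².
Test a specific point where both sides are defined: x = 3.
LHS = e^(x²) ≈ 8103.0839
RHS = (e^x)² ≈ 403.4288
Since 8103.0839 ≠ 403.4288, the equation fails at this point, so it cannot hold for every real x for which both sides are defined.
(e^x)² = e^(2x), and 2x ≠ x² in general.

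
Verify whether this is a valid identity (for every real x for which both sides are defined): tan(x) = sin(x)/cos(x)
Claim: tan(x) = sin(x)/cos(x).
Reasoning: For an angle x whose terminal point on the unit circle is (cos x, sin x), tan(x) is defined as the ratio (second coordinate)/(first coordinate) = sin(x)/cos(x), wherever cos(x) ≠ 0.
So the two sides agree for every real x for which both sides are defined.

Conclusion: Yes, this is an identity.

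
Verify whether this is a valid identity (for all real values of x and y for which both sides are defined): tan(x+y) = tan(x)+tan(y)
Claim: tan(x+y) = tan(x)+tan(y).
Test a specific point where both sides are defined: x = π/6, y = π/4.
LHS = tan(x+y) ≈ 3.7321
RHS = tan(x)+tan(y) ≈ 1.5774
Since 3.7321 ≠ 1.5774, the equation fails at this point, so it cannot hold for all real values of x and y for which both sides are defined.
The correct formula is tan(x+y) = (tan(x) + tan(y))/(1 - tan(x)tan(y)).

Conclusion: No, this is NOT an identity.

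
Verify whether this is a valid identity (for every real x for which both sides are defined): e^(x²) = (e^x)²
Claim: e^(x²) = (e^x)².
Test a specific point where both sides are defined: x = -1.
LHS = e^(x²) ≈ 2.7183
RHS = (e^x)² ≈ 0.1353
Since 2.7183 ≠ 0.1353, the equation fails at this point, so it cannot hold for every real x for which both sides are defined.
(e^x)² = e^(2x), and 2x ≠ x² in general.

Conclusion: No, this is NOT an identity.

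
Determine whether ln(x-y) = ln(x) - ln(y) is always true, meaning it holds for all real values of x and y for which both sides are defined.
No, this is NOT an identity.

Claim: ln(x-y) = ln(x) - ln(y).
Test a specific point where both sides are defined: x = 5, y = 1/2.
LHS = ln(x-y) ≈ 1.5041
RHS = ln(x) - ln(y) ≈ 2.3026
Since 1.5041 ≠ 2.3026, the equation fails at this point, so it cannot hold for all real values of x and y for which both sides are defined.
ln(x) - ln(y) = ln(x/y), not ln(x-y).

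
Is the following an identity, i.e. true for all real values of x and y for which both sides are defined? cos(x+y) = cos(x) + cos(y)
Claim: cos(x+y) = cos(x) + cos(y).
Test a specific point where both sides are defined: x = π, y = π/4.
LHS = cos(x+y) ≈ -0.7071
RHS = cos(x) + cos(y) ≈ -0.2929
Since -0.7071 ≠ -0.2929, the equation fails at this point, so it cannot hold for all real values of x and y for which both sides are defined.
The correct expansion is cos(x+y) = cos(x)cos(y) - sin(x)sin(y); cosine is not additive.

Conclusion: No, this is NOT an identity.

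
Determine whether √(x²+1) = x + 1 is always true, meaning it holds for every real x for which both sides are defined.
No, this is NOT an identity.

Claim: √(x²+1) = x + 1.
Test a specific point where both sides are defined: x = 2.
LHS = √(x²+1) ≈ 2.2361
RHS = x + 1 ≈ 3.0000
Since 2.2361 ≠ 3.0000, the equation fails at this point, so it cannot hold for every real x for which both sides are defined.
(x+1)² = x² + 2x + 1 ≠ x² + 1 unless x = 0.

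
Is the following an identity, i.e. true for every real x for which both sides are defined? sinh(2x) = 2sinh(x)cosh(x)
Claim: sinh(2x) = 2sinh(x)cosh(x).
Reasoning: 2sinh(x)cosh(x) = 2 · (e^x - e^-x)/2 · (e^x + e^-x)/2 = (e^(2x) - e^(-2x))/2 = sinh(2x).
So the two sides agree for every real x for which both sides are defined.

Conclusion: Yes, this is an identity.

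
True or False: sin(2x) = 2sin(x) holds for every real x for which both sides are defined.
Claim: sin(2x) = 2sin(x).
Test a specific point where both sides are defined: x = 2π/3.
LHS = sin(2x) ≈ -0.8660
RHS = 2sin(x) ≈ 1.7321
Since -0.8660 ≠ 1.7321, the equation fails at this point, so it cannot hold for every real x for which both sides are defined.
The correct double-angle formula is sin(2x) = 2sin(x)cos(x).

Conclusion: False.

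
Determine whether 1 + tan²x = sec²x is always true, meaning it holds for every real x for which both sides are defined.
Yes, this is an identity.

Claim: 1 + tan²x = sec²x.
Reasoning: Start from sin²x + cos²x = 1 and divide every term by cos²x (allowed wherever tan x and sec x are defined): tan²x + 1 = 1/cos²x = sec²x.
So the two sides agree for every real x for which both sides are defined.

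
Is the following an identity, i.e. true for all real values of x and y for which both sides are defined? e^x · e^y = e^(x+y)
Claim: e^x · e^y = e^(x+y).
Reasoning: This is the law of exponents for a common base: multiplying powers adds exponents. E.g. from the series, (Σ x^j/j!)(Σ y^k/k!) = Σ_m (Σ_{j+k=m} x^j y^k/(j!k!)) = Σ_m (x+y)^m/m! by the binomial theorem.
So the two sides agree for all real values of x and y for which both sides are defined.

Conclusion: Yes, this is an identity.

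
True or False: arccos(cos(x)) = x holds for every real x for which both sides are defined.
Claim: arccos(cos(x)) = x.
Test a specific point where both sides are defined: x = -π/6.
LHS = arccos(cos(x)) ≈ 0.5236
RHS = x ≈ -0.5236
Since 0.5236 ≠ -0.5236, the equation fails at this point, so it cannot hold for every real x for which both sides are defined.
arccos only returns values in [0, π], so arccos(cos(x)) = x holds only for x in that interval, not for all real x.

Conclusion: False.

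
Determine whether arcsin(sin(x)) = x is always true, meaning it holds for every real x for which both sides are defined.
Claim: arcsin(sin(x)) = x.
Test a specific point where both sides are defined: x = 2π/3.
LHS = arcsin(sin(x)) ≈ 1.0472
RHS = x ≈ 2.0944
Since 1.0472 ≠ 2.0944, the equation fails at this point, so it cannot hold for every real x for which both sides are defined.
arcsin only returns values in [-π/2, π/2], so arcsin(sin(x)) = x holds only for x in that interval, not for all real x.

Conclusion: No, this is NOT an identity.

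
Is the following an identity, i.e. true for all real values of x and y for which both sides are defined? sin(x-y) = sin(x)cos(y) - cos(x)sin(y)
Yes, this is an identity.

Claim: sin(x-y) = sin(x)cos(y) - cos(x)sin(y).
Reasoning: Replace y by -y in sin(x+y) = sin(x)cos(y) + cos(x)sin(y) and use cos(-y) = cos(y), sin(-y) = -sin(y): sin(x-y) = sin(x)cos(y) - cos(x)sin(y).
So the two sides agree for all real values of x and y for which both sides are defined.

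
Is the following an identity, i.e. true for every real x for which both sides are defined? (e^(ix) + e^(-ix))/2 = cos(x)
Claim: (e^(ix) + e^(-ix))/2 = cos(x).
Reasoning: By Euler's formula e^(ix) = cos(x) + i·sin(x) and e^(-ix) = cos(x) - i·sin(x). Adding cancels the sine terms: e^(ix) + e^(-ix) = 2cos(x); divide by 2.
So the two sides agree for every real x for which both sides are defined.

Conclusion: Yes, this is an identity.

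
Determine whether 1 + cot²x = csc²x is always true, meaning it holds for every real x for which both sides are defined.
Claim: 1 + cot²x = csc²x.
Reasoning: Start from sin²x + cos²x = 1 and divide every term by sin²x (allowed wherever cot x and csc x are defined): 1 + cot²x = 1/sin²x = csc²x.
So the two sides agree for every real x for which both sides are defined.

Conclusion: Yes, this is an identity.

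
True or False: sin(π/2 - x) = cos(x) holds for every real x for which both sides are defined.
True.

Claim: sin(π/2 - x) = cos(x).
Reasoning: Use sin(u - v) = sin(u)cos(v) - cos(u)sin(v) with u = π/2, v = x: sin(π/2)cos(x) - cos(π/2)sin(x) = 1·cos(x) - 0·sin(x) = cos(x).
So the two sides agree for every real x for which both sides are defined.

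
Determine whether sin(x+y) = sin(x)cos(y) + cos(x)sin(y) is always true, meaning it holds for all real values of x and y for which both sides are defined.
Yes, this is an identity.

Claim: sin(x+y) = sin(x)cos(y) + cos(x)sin(y).
Reasoning: By Euler's formula e^(i(x+y)) = e^(ix)·e^(iy) = (cos x + i·sin x)(cos y + i·sin y). The imaginary part of the left side is sin(x+y); the imaginary part of the product is sin(x)cos(y) + cos(x)sin(y).
So the two sides agree for all real values of x and y for which both sides are defined.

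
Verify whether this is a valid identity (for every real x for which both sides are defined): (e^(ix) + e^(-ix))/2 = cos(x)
Claim: (e^(ix) + e^(-ix))/2 = cos(x).
Reasoning: By Euler's formula e^(ix) = cos(x) + i·sin(x) and e^(-ix) = cos(x) - i·sin(x). Adding cancels the sine terms: e^(ix) + e^(-ix) = 2cos(x); divide by 2.
So the two sides agree for every real x for which both sides are defined.

Conclusion: Yes, this is an identity.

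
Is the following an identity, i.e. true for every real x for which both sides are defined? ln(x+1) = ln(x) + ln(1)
Claim: ln(x+1) = ln(x) + ln(1).
Test a specific point where both sides are defined: x = 1.
LHS = ln(x+1) ≈ 0.6931
RHS = ln(x) + ln(1) ≈ 0.0000
Since 0.6931 ≠ 0.0000, the equation fails at this point, so it cannot hold for every real x for which both sides are defined.
ln(1) = 0, so the right side is just ln(x), which differs from ln(x+1).

Conclusion: No, this is NOT an identity.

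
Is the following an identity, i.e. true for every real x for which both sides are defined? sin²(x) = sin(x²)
No, this is NOT an identity.

Claim: sin²(x) = sin(x²).
Test a specific point where both sides are defined: x = 2π/3.
LHS = sin²(x) ≈ 0.7500
RHS = sin(x²) ≈ -0.9474
Since 0.7500 ≠ -0.9474, the equation fails at this point, so it cannot hold for every real x for which both sides are defined.
sin²(x) means (sin x)², squaring the output; sin(x²) squares the input. These are different functions.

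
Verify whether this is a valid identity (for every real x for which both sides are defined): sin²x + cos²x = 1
Claim: sin²x + cos²x = 1.
Reasoning: The point (cos x, sin x) lies on the unit circle X² + Y² = 1, so cos²x + sin²x = 1 for every real x.
So the two sides agree for every real x for which both sides are defined.

Conclusion: Yes, this is an identity.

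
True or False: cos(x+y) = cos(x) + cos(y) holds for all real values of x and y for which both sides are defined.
False.

Claim: cos(x+y) = cos(x) + cos(y).
Test a specific point where both sides are defined: x = -π/2, y = π/2.
LHS = cos(x+y) ≈ 1.0000
RHS = cos(x) + cos(y) ≈ 0.0000
Since 1.0000 ≠ 0.0000, the equation fails at this point, so it cannot hold for all real values of x and y for which both sides are defined.
The correct expansion is cos(x+y) = cos(x)cos(y) - sin(x)sin(y); cosine is not additive.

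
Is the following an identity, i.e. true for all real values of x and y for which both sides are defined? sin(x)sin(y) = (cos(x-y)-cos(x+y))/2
Yes, this is an identity.

Claim: sin(x)sin(y) = (cos(x-y)-cos(x+y))/2.
Reasoning: cos(x-y) = cos(x)cos(y) + sin(x)sin(y) and cos(x+y) = cos(x)cos(y) - sin(x)sin(y). Subtracting, cos(x-y) - cos(x+y) = 2sin(x)sin(y); divide by 2.
So the two sides agree for all real values of x and y for which both sides are defined.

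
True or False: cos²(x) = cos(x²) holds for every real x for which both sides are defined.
False.

Claim: cos²(x) = cos(x²).
Test a specific point where both sides are defined: x = 3π/4.
LHS = cos²(x) ≈ 0.5000
RHS = cos(x²) ≈ 0.7442
Since 0.5000 ≠ 0.7442, the equation fails at this point, so it cannot hold for every real x for which both sides are defined.
cos²(x) means (cos x)², squaring the output; cos(x²) squares the input. These are different functions.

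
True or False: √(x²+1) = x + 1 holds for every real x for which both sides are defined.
Claim: √(x²+1) = x + 1.
Test a specific point where both sides are defined: x = 4.
LHS = √(x²+1) ≈ 4.1231
RHS = x + 1 ≈ 5.0000
Since 4.1231 ≠ 5.0000, the equation fails at this point, so it cannot hold for every real x for which both sides are defined.
(x+1)² = x² + 2x + 1 ≠ x² + 1 unless x = 0.

Conclusion: False.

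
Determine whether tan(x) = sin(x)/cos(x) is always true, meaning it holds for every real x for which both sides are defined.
Claim: tan(x) = sin(x)/cos(x).
Reasoning: For an angle x whose terminal point on the unit circle is (cos x, sin x), tan(x) is defined as the ratio (second coordinate)/(first coordinate) = sin(x)/cos(x), wherever cos(x) ≠ 0.
So the two sides agree for every real x for which both sides are defined.

Conclusion: Yes, this is an identity.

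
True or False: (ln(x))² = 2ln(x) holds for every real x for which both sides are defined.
Claim: (ln(x))² = 2ln(x).
Test a specific point where both sides are defined: x = 2.
LHS = (ln(x))² ≈ 0.4805
RHS = 2ln(x) ≈ 1.3863
Since 0.4805 ≠ 1.3863, the equation fails at this point, so it cannot hold for every real x for which both sides are defined.
2ln(x) equals ln(x²), which is not the same as (ln x)².

Conclusion: False.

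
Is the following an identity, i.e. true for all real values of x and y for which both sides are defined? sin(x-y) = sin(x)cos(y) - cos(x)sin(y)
Claim: sin(x-y) = sin(x)cos(y) - cos(x)sin(y).
Reasoning: Replace y by -y in sin(x+y) = sin(x)cos(y) + cos(x)sin(y) and use cos(-y) = cos(y), sin(-y) = -sin(y): sin(x-y) = sin(x)cos(y) - cos(x)sin(y).
So the two sides agree for all real values of x and y for which both sides are defined.

Conclusion: Yes, this is an identity.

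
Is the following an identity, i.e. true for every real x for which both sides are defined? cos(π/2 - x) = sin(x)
Yes, this is an identity.

Claim: cos(π/2 - x) = sin(x).
Reasoning: Use cos(u - v) = cos(u)cos(v) + sin(u)sin(v) with u = π/2, v = x: cos(π/2)cos(x) + sin(π/2)sin(x) = 0·cos(x) + 1·sin(x) = sin(x).
So the two sides agree for every real x for which both sides are defined.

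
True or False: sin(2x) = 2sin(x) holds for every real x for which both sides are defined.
False.

Claim: sin(2x) = 2sin(x).
Test a specific point where both sides are defined: x = -π/3.
LHS = sin(2x) ≈ -0.8660
RHS = 2sin(x) ≈ -1.7321
Since -0.8660 ≠ -1.7321, the equation fails at this point, so it cannot hold for every real x for which both sides are defined.
The correct double-angle formula is sin(2x) = 2sin(x)cos(x).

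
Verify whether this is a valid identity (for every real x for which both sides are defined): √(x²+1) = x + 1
Claim: √(x²+1) = x + 1.
Test a specific point where both sides are defined: x = -3.
LHS = √(x²+1) ≈ 3.1623
RHS = x + 1 ≈ -2.0000
Since 3.1623 ≠ -2.0000, the equation fails at this point, so it cannot hold for every real x for which both sides are defined.
(x+1)² = x² + 2x + 1 ≠ x² + 1 unless x = 0.

Conclusion: No, this is NOT an identity.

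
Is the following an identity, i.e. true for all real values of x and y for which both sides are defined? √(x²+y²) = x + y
Claim: √(x²+y²) = x + y.
Test a specific point where both sides are defined: x = 3, y = -1.
LHS = √(x²+y²) ≈ 3.1623
RHS = x + y ≈ 2.0000
Since 3.1623 ≠ 2.0000, the equation fails at this point, so it cannot hold for all real values of x and y for which both sides are defined.
(x+y)² = x² + 2xy + y², not x² + y², so the square root does not split this way.

Conclusion: No, this is NOT an identity.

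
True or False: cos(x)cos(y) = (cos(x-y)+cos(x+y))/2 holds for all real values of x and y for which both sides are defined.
Claim: cos(x)cos(y) = (cos(x-y)+cos(x+y))/2.
Reasoning: cos(x-y) = cos(x)cos(y) + sin(x)sin(y) and cos(x+y) = cos(x)cos(y) - sin(x)sin(y). Adding, cos(x-y) + cos(x+y) = 2cos(x)cos(y); divide by 2.
So the two sides agree for all real values of x and y for which both sides are defined.

Conclusion: True.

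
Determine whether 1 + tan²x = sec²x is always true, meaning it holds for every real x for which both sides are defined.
Claim: 1 + tan²x = sec²x.
Reasoning: Start from sin²x + cos²x = 1 and divide every term by cos²x (allowed wherever tan x and sec x are defined): tan²x + 1 = 1/cos²x = sec²x.
So the two sides agree for every real x for which both sides are defined.

Conclusion: Yes, this is an identity.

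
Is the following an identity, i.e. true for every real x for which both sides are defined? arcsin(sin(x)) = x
No, this is NOT an identity.

Claim: arcsin(sin(x)) = x.
Test a specific point where both sides are defined: x = π.
LHS = arcsin(sin(x)) ≈ 0.0000
RHS = x ≈ 3.1416
Since 0.0000 ≠ 3.1416, the equation fails at this point, so it cannot hold for every real x for which both sides are defined.
arcsin only returns values in [-π/2, π/2], so arcsin(sin(x)) = x holds only for x in that interval, not for all real x.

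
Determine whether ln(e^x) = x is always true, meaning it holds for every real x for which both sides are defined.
Claim: ln(e^x) = x.
Reasoning: ln is the inverse of the exponential: ln(e^x) asks for the exponent p with e^p = e^x, and since e^p is one-to-one that exponent is p = x.
So the two sides agree for every real x for which both sides are defined.

Conclusion: Yes, this is an identity.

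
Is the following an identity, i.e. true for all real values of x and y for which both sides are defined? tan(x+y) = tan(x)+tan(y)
No, this is NOT an identity.

Claim: tan(x+y) = tan(x)+tan(y).
Test a specific point where both sides are defined: x = -π/3, y = 3π/4.
LHS = tan(x+y) ≈ 3.7321
RHS = tan(x)+tan(y) ≈ -2.7321
Since 3.7321 ≠ -2.7321, the equation fails at this point, so it cannot hold for all real values of x and y for which both sides are defined.
The correct formula is tan(x+y) = (tan(x) + tan(y))/(1 - tan(x)tan(y)).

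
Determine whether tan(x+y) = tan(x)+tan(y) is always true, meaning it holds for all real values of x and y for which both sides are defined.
No, this is NOT an identity.

Claim: tan(x+y) = tan(x)+tan(y).
Test a specific point where both sides are defined: x = -π/6, y = 3π/4.
LHS = tan(x+y) ≈ -3.7321
RHS = tan(x)+tan(y) ≈ -1.5774
Since -3.7321 ≠ -1.5774, the equation fails at this point, so it cannot hold for all real values of x and y for which both sides are defined.
The correct formula is tan(x+y) = (tan(x) + tan(y))/(1 - tan(x)tan(y)).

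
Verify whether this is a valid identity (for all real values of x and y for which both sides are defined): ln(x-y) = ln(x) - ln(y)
Claim: ln(x-y) = ln(x) - ln(y).
Test a specific point where both sides are defined: x = 2, y = 3/2.
LHS = ln(x-y) ≈ -0.6931
RHS = ln(x) - ln(y) ≈ 0.2877
Since -0.6931 ≠ 0.2877, the equation fails at this point, so it cannot hold for all real values of x and y for which both sides are defined.
ln(x) - ln(y) = ln(x/y), not ln(x-y).

Conclusion: No, this is NOT an identity.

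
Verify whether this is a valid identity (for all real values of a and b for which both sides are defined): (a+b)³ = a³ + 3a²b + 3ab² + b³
Yes, this is an identity.

Claim: (a+b)³ = a³ + 3a²b + 3ab² + b³.
Reasoning: (a+b)³ = (a+b)(a+b)² = (a+b)(a² + 2ab + b²) = a³ + 2a²b + ab² + a²b + 2ab² + b³ = a³ + 3a²b + 3ab² + b³.
So the two sides agree for all real values of a and b for which both sides are defined.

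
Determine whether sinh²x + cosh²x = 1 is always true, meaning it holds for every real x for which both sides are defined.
Claim: sinh²x + cosh²x = 1.
Test a specific point where both sides are defined: x = 3/2.
LHS = sinh²x + cosh²x ≈ 10.0677
RHS = 1 ≈ 1.0000
Since 10.0677 ≠ 1.0000, the equation fails at this point, so it cannot hold for every real x for which both sides are defined.
The correct hyperbolic identity is cosh²x - sinh²x = 1 (a difference); the sum sinh²x + cosh²x equals cosh(2x).

Conclusion: No, this is NOT an identity.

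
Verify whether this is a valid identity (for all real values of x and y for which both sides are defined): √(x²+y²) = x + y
No, this is NOT an identity.

Claim: √(x²+y²) = x + y.
Test a specific point where both sides are defined: x = 4, y = 5.
LHS = √(x²+y²) ≈ 6.4031
RHS = x + y ≈ 9.0000
Since 6.4031 ≠ 9.0000, the equation fails at this point, so it cannot hold for all real values of x and y for which both sides are defined.
(x+y)² = x² + 2xy + y², not x² + y², so the square root does not split this way.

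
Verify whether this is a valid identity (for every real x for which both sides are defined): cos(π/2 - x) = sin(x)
Yes, this is an identity.

Claim: cos(π/2 - x) = sin(x).
Reasoning: Use cos(u - v) = cos(u)cos(v) + sin(u)sin(v) with u = π/2, v = x: cos(π/2)cos(x) + sin(π/2)sin(x) = 0·cos(x) + 1·sin(x) = sin(x).
So the two sides agree for every real x for which both sides are defined.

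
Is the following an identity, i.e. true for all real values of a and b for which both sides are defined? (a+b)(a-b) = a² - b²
Claim: (a+b)(a-b) = a² - b².
Reasoning: Expand: (a+b)(a-b) = a² - ab + ba - b² = a² - b² (the cross terms cancel).
So the two sides agree for all real values of a and b for which both sides are defined.

Conclusion: Yes, this is an identity.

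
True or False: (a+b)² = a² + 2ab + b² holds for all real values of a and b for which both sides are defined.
Claim: (a+b)² = a² + 2ab + b².
Reasoning: Expand: (a+b)² = (a+b)(a+b) = a·a + a·b + b·a + b·b = a² + 2ab + b².
So the two sides agree for all real values of a and b for which both sides are defined.

Conclusion: True.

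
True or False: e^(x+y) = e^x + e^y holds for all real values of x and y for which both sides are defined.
Claim: e^(x+y) = e^x + e^y.
Test a specific point where both sides are defined: x = -1, y = 5.
LHS = e^(x+y) ≈ 54.5982
RHS = e^x + e^y ≈ 148.7810
Since 54.5982 ≠ 148.7810, the equation fails at this point, so it cannot hold for all real values of x and y for which both sides are defined.
The correct rule is e^(x+y) = e^x · e^y (a product, not a sum).

Conclusion: False.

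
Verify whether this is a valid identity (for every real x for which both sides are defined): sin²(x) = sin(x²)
Claim: sin²(x) = sin(x²).
Test a specific point where both sides are defined: x = 2π/3.
LHS = sin²(x) ≈ 0.7500
RHS = sin(x²) ≈ -0.9474
Since 0.7500 ≠ -0.9474, the equation fails at this point, so it cannot hold for every real x for which both sides are defined.
sin²(x) means (sin x)², squaring the output; sin(x²) squares the input. These are different functions.

Conclusion: No, this is NOT an identity.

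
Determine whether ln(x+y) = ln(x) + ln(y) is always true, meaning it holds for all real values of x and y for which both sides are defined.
No, this is NOT an identity.

Claim: ln(x+y) = ln(x) + ln(y).
Test a specific point where both sides are defined: x = 3, y = 4.
LHS = ln(x+y) ≈ 1.9459
RHS = ln(x) + ln(y) ≈ 2.4849
Since 1.9459 ≠ 2.4849, the equation fails at this point, so it cannot hold for all real values of x and y for which both sides are defined.
ln(x) + ln(y) = ln(xy), not ln(x+y).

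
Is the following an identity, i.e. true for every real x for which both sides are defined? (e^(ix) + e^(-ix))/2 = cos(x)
Claim: (e^(ix) + e^(-ix))/2 = cos(x).
Reasoning: By Euler's formula e^(ix) = cos(x) + i·sin(x) and e^(-ix) = cos(x) - i·sin(x). Adding cancels the sine terms: e^(ix) + e^(-ix) = 2cos(x); divide by 2.
So the two sides agree for every real x for which both sides are defined.

Conclusion: Yes, this is an identity.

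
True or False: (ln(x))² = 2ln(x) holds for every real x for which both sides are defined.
False.

Claim: (ln(x))² = 2ln(x).
Test a specific point where both sides are defined: x = 2.
LHS = (ln(x))² ≈ 0.4805
RHS = 2ln(x) ≈ 1.3863
Since 0.4805 ≠ 1.3863, the equation fails at this point, so it cannot hold for every real x for which both sides are defined.
2ln(x) equals ln(x²), which is not the same as (ln x)².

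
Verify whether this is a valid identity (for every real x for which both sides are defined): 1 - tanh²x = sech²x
Yes, this is an identity.

Claim: 1 - tanh²x = sech²x.
Reasoning: Divide cosh²x - sinh²x = 1 through by cosh²x (never zero): 1 - tanh²x = 1/cosh²x = sech²x.
So the two sides agree for every real x for which both sides are defined.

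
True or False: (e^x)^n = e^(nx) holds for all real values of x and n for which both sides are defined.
Claim: (e^x)^n = e^(nx).
Reasoning: e^x is a positive real number, and for a positive base B and real exponent n, B^n = e^(n·ln B). With B = e^x, ln B = x, so (e^x)^n = e^(n·x).
So the two sides agree for all real values of x and n for which both sides are defined.

Conclusion: True.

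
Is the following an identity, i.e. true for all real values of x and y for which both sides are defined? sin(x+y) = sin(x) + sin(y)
No, this is NOT an identity.

Claim: sin(x+y) = sin(x) + sin(y).
Test a specific point where both sides are defined: x = 3π/4, y = 3π/4.
LHS = sin(x+y) ≈ -1.0000
RHS = sin(x) + sin(y) ≈ 1.4142
Since -1.0000 ≠ 1.4142, the equation fails at this point, so it cannot hold for all real values of x and y for which both sides are defined.
The correct expansion is sin(x+y) = sin(x)cos(y) + cos(x)sin(y); sine is not additive.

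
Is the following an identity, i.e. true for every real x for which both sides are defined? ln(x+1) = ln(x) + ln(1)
No, this is NOT an identity.

Claim: ln(x+1) = ln(x) + ln(1).
Test a specific point where both sides are defined: x = 1/2.
LHS = ln(x+1) ≈ 0.4055
RHS = ln(x) + ln(1) ≈ -0.6931
Since 0.4055 ≠ -0.6931, the equation fails at this point, so it cannot hold for every real x for which both sides are defined.
ln(1) = 0, so the right side is just ln(x), which differs from ln(x+1).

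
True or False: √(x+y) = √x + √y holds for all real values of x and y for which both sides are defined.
Claim: √(x+y) = √x + √y.
Test a specific point where both sides are defined: x = 1, y = 1/2.
LHS = √(x+y) ≈ 1.2247
RHS = √x + √y ≈ 1.7071
Since 1.2247 ≠ 1.7071, the equation fails at this point, so it cannot hold for all real values of x and y for which both sides are defined.
Squaring the right side gives x + 2√(xy) + y, not x + y.

Conclusion: False.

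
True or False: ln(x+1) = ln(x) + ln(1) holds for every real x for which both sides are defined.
False.

Claim: ln(x+1) = ln(x) + ln(1).
Test a specific point where both sides are defined: x = 2.
LHS = ln(x+1) ≈ 1.0986
RHS = ln(x) + ln(1) ≈ 0.6931
Since 1.0986 ≠ 0.6931, the equation fails at this point, so it cannot hold for every real x for which both sides are defined.
ln(1) = 0, so the right side is just ln(x), which differs from ln(x+1).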